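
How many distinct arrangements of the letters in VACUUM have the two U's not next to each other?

240

There are 6!/(2!) = 360 arrangements of VACUUM in total.
If the two U's are adjacent, glue them into one block, leaving 5 items to arrange: (5)! = 120 ways.
Hence 360 − 120 = 240.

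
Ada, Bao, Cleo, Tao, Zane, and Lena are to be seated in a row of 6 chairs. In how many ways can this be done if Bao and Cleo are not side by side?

480

There are 6! = 720 arrangements in all. If Bao and Cleo are adjacent, merging them into one block gives 2·(5)! = 240 arrangements.
So 720 − 240 = 480 arrangements keep them apart.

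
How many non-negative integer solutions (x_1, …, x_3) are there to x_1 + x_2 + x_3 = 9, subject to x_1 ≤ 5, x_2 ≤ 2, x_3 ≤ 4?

6

Ignoring the caps, the number of non-negative solutions to x_1+…+x_3 = 9 is C(11,2) = 55.
Subtract solutions that violate a single cap (substitute x_i' = x_i − (cap_i+1)): x_1 ≥ 6 gives C(5,2) = 10; x_2 ≥ 3 gives C(8,2) = 28; x_3 ≥ 5 gives C(6,2) = 15. Together 53.
Add back pairs where two caps are both exceeded: 1 + 0 + 3 = 4.
By inclusion–exclusion the count is 55 − 53 + 4 = 6.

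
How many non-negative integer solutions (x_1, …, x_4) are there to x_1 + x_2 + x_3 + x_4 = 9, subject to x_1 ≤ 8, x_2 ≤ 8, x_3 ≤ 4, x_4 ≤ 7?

179

By stars and bars, unrestricted non-negative solutions to x_1+…+x_4 = 9 number C(9+3,3) = 220.
Subtract solutions that violate a single cap (substitute x_i' = x_i − (cap_i+1)): x_1 ≥ 9 gives C(3,3) = 1; x_2 ≥ 9 gives C(3,3) = 1; x_3 ≥ 5 gives C(7,3) = 35; x_4 ≥ 8 gives C(4,3) = 4. Together 41.
No two caps can be exceeded simultaneously, so the pair terms are all 0.
By inclusion–exclusion the count is 220 − 41 + 0 = 179.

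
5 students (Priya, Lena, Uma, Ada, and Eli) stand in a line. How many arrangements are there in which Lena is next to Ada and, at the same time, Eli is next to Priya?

24

Treat {Lena,Ada} as one block (2 orders) and {Eli,Priya} as another (2 orders).
That leaves 3 units to arrange: 2 × 2 × 3! = 4 × 6 = 24.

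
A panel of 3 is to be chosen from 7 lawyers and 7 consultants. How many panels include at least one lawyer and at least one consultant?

294

With no constraint there are C(14,3) = 364 possible selections.
Selections missing a whole group: no lawyers → C(7,3) = 35; no consultants → C(7,3) = 35.
Both groups omitted at once is impossible, so 364 − 70 = 294.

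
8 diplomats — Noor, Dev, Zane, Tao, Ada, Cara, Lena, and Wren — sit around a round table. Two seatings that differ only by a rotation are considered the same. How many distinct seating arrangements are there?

Around a circle, 8 distinct people have 8!/8 = (7)! = 5040 rotationally distinct seatings.

5040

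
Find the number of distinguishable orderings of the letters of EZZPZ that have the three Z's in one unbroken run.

6

Treat the 3 copies of Z as a single block. The multiset to arrange is then {ZZZ, E, P}, 3 items in all.
All 3 items are distinct, so there are (3)! = 6 arrangements.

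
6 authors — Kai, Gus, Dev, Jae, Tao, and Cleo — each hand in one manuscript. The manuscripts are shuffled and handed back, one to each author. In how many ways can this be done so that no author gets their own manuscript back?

265

Count assignments avoiding every fixed point. For any j of the 6 authors fixed to their own manuscript, the other 6−j can be arranged in (6−j)! ways.
By inclusion–exclusion this is Σ_{j=0}^{6} (−1)^j C(6,j)·(6−j)!.
Computing: 720 − 720 + 360 − 120 + 30 − 6 + 1 = 265.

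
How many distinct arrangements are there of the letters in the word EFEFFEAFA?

1260

The 9 letters of EFEFFEAFA have repeats: A appearing twice, E appearing 3 times, and F appearing 4 times.
Dividing 9! = 362880 by 4!·3!·2! = 288 for the repeated letters gives 1260.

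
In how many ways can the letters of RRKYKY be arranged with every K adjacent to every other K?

Treat the 2 copies of K as a single block. The multiset to arrange is then {KK, R, R, Y, Y}, 5 items in all.
That gives (5)!/(2!·2!) = 30 arrangements.

30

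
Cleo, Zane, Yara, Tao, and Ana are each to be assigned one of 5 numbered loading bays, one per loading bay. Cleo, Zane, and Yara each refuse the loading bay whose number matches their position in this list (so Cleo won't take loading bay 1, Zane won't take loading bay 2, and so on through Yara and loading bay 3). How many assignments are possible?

Let Aᵢ (for i ∈ {1, 2, 3}) be the placements that put person i in their forbidden loading bay. Any j of these fix j positions, leaving (5−j)! ways to fill the rest, and there are C(3,j) ways to pick which j.
By inclusion–exclusion, the number of valid placements is Σ_{j=0}^{3} (−1)^j C(3,j)·(5−j)!.
Computing: 120 − 72 + 18 − 2 = 64.

64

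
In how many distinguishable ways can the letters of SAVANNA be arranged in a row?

Letter multiplicities in SAVANNA: A×3, N×2, S×1, V×1.
Dividing 7! = 5040 by 3!·2! = 12 for the repeated letters gives 420.

420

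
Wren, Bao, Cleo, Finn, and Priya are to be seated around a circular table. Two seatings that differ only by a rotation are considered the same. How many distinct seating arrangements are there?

24

Around a circle, 5 distinct people have 5!/5 = (4)! = 24 rotationally distinct seatings.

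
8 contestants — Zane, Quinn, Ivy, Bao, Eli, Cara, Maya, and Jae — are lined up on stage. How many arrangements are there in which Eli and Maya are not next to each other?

30240

Of the 8! = 40320 arrangements, those with Eli and Maya adjacent number 2 × 7! = 10080 (treat the pair as a block with 2 internal orders).
So 40320 − 10080 = 30240 arrangements keep them apart.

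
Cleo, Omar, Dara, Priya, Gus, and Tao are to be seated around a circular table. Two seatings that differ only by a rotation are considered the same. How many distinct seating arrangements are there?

120

Seat Cleo anywhere (absorbing the rotational symmetry), then permute the other 5: (5)! = 120.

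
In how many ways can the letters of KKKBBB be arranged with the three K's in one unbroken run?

4

Treat the 3 copies of K as a single block. The multiset to arrange is then {KKK, B, B, B}, 4 items in all.
That gives (4)!/(3!) = 4 arrangements.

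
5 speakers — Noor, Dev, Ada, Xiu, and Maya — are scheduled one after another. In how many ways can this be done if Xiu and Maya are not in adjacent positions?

There are 5! = 120 arrangements in all. If Xiu and Maya are adjacent, merging them into one block gives 2·(4)! = 48 arrangements.
Complementary counting: 120 − 48 = 72.

72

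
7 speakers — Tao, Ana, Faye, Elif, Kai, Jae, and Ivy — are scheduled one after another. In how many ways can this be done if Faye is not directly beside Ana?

There are 7! = 5040 arrangements in all. If Faye and Ana are adjacent, merging them into one block gives 2·(6)! = 1440 arrangements.
Complementary counting: 5040 − 1440 = 3600.

3600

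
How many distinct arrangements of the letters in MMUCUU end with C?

With the last slot taken by C, it remains to arrange the other 5 letters (MMUUU).
Those 5 letters have M appearing twice and U appearing 3 times, giving (5)!/(3!·2!) = 10.

10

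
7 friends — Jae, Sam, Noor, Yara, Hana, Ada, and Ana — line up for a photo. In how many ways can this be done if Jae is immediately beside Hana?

1440

Glue Jae and Hana into one block (2 internal orders), leaving 6 units to arrange in a row.
So the count is 2·(6)! = 1440.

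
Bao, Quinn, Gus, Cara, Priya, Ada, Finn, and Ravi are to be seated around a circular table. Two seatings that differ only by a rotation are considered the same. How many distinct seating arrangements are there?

5040

Fix one person's seat to break rotational symmetry; the remaining 7 people can be arranged in (7)! = 5040 ways.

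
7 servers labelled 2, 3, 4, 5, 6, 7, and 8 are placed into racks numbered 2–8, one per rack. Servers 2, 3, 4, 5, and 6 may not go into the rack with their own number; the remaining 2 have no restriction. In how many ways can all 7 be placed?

Let Aᵢ (for 2 ≤ i ≤ 6) be the placements that put server i in its forbidden rack. Any j of these fix j positions, leaving (7−j)! ways to fill the rest, and there are C(5,j) ways to pick which j.
By inclusion–exclusion, the number of valid placements is Σ_{j=0}^{5} (−1)^j C(5,j)·(7−j)!.
Computing: 5040 − 3600 + 1200 − 240 + 30 − 2 = 2428.

2428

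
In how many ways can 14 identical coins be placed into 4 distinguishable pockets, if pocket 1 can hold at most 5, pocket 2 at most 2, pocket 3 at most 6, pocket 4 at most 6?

46

Without the upper bounds there are C(17,3) = 680 ways to split 14 among 4 pockets.
Subtract solutions that violate a single cap (substitute x_i' = x_i − (cap_i+1)): x_1 ≥ 6 gives C(11,3) = 165; x_2 ≥ 3 gives C(14,3) = 364; x_3 ≥ 7 gives C(10,3) = 120; x_4 ≥ 7 gives C(10,3) = 120. Together 769.
Add back pairs where two caps are both exceeded: 56 + 4 + 4 + 35 + 35 + 1 = 135.
By inclusion–exclusion the count is 680 − 769 + 135 = 46.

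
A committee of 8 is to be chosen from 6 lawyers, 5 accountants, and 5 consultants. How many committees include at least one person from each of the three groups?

12495

Total 8-person selections from all 16: C(16,8) = 12870.
Subtract selections that omit an entire group: no lawyers → C(10,8) = 45; no accountants → C(11,8) = 165; no consultants → C(11,8) = 165.
Add back selections omitting two groups (i.e. drawn from a single group): C(6,8) + C(5,8) + C(5,8) = 0.
By inclusion–exclusion: 12870 − 375 + 0 = 12495.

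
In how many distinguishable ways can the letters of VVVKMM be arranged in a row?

Letter multiplicities in VVVKMM: K×1, M×2, V×3.
Dividing 6! = 720 by 3!·2! = 12 for the repeated letters gives 60.

60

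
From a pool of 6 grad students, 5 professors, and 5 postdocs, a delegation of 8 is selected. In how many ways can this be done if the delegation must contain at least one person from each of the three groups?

12495

With no constraint there are C(16,8) = 12870 possible selections.
Subtract selections that omit an entire group: no grad students → C(10,8) = 45; no professors → C(11,8) = 165; no postdocs → C(11,8) = 165.
Add back selections omitting two groups (i.e. drawn from a single group): C(6,8) + C(5,8) + C(5,8) = 0.
By inclusion–exclusion: 12870 − 375 + 0 = 12495.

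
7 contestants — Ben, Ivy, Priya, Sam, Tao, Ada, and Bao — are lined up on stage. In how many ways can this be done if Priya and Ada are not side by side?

Of the 7! = 5040 arrangements, those with Priya and Ada adjacent number 2 × 6! = 1440 (treat the pair as a block with 2 internal orders).
Complementary counting: 5040 − 1440 = 3600.

3600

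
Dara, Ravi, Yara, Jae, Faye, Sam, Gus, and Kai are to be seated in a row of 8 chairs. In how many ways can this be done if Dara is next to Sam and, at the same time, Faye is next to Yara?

Treat {Dara,Sam} as one block (2 orders) and {Faye,Yara} as another (2 orders).
That leaves 6 units to arrange: 2 × 2 × 6! = 4 × 720 = 2880.

2880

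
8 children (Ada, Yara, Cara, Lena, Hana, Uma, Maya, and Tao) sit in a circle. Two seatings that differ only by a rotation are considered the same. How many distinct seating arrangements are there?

Seat Ada anywhere (absorbing the rotational symmetry), then permute the other 7: (7)! = 5040.

5040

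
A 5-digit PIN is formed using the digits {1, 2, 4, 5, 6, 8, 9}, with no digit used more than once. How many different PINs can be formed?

Choose and order 5 of the 7 symbols: the first digit has 7 options, the next 6, and so on down to 3.
That product is 7 × 6 × 5 × 4 × 3 = 2520.

2520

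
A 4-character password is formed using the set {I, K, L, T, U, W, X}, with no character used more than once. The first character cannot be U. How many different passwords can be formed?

The first character has 7−1 = 6 choices (anything except U).
The remaining 3 characters are filled from the other 6 symbols without repetition: 6 × 5 × 4 = 120.
Total: 6 × 120 = 720.

720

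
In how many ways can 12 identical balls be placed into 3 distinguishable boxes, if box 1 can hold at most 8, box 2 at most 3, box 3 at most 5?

Ignoring the caps, the number of non-negative solutions to x_1+…+x_3 = 12 is C(14,2) = 91.
Subtract solutions that violate a single cap (substitute x_i' = x_i − (cap_i+1)): x_1 ≥ 9 gives C(5,2) = 10; x_2 ≥ 4 gives C(10,2) = 45; x_3 ≥ 6 gives C(8,2) = 28. Together 83.
Add back pairs where two caps are both exceeded: 0 + 0 + 6 = 6.
By inclusion–exclusion the count is 91 − 83 + 6 = 14.

14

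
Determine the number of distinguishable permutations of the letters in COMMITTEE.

The 9 letters of COMMITTEE have repeats: E appearing twice, M appearing twice, and T appearing twice.
Dividing 9! = 362880 by 2!·2!·2! = 8 for the repeated letters gives 45360.

45360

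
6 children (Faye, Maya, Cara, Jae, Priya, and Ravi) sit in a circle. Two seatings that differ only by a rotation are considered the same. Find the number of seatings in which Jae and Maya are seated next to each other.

48

Glue Jae and Maya into a block (2 internal orders). Seating 5 units around a circle gives (4)! arrangements.
So 2 × (4)! = 2 × 24 = 48.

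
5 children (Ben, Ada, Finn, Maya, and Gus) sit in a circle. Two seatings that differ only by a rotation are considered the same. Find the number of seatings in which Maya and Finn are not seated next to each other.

All circular seatings of 5 people number (4)! = 24.
Those with Maya next to Finn: fuse the pair into one unit and seat 4 units around a circle — 2·(3)! = 12.
Subtracting, 24 − 12 = 12.

12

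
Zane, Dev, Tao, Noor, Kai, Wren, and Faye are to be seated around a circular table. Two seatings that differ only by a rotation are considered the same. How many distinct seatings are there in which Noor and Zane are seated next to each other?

Treat {Noor, Zane} as one unit (2 internal orders) and seat the resulting 6 units around the table: (5)! circular arrangements.
So 2 × (5)! = 2 × 120 = 240.

240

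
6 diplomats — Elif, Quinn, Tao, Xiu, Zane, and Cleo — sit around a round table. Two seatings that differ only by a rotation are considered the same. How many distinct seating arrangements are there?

120

Around a circle, 6 distinct people have 6!/6 = (5)! = 120 rotationally distinct seatings.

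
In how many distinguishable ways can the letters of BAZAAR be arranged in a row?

Letter multiplicities in BAZAAR: A×3, B×1, R×1, Z×1.
So there are 6! / (3!) = 120 distinguishable arrangements.

120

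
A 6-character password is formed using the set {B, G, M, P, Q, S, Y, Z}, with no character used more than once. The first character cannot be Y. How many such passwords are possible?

The first character has 8−1 = 7 choices (anything except Y).
The remaining 5 characters are filled from the other 7 symbols without repetition: 7 × 6 × 5 × 4 × 3 = 2520.
Total: 7 × 2520 = 17640.

17640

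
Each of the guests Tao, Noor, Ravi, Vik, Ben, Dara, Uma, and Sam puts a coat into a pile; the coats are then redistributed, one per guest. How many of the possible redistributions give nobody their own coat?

Let Aᵢ be the assignments in which guest i gets their own coat. We want the size of the complement of A₁∪…∪A_8.
By inclusion–exclusion this is Σ_{j=0}^{8} (−1)^j C(8,j)·(8−j)!.
Computing: 40320 − 40320 + 20160 − 6720 + 1680 − 336 + 56 − 8 + 1 = 14833.

14833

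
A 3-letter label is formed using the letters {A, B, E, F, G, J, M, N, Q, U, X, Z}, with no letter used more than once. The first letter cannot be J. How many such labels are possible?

The first letter has 12−1 = 11 choices (anything except J).
The remaining 2 letters are filled from the other 11 symbols without repetition: 11 × 10 = 110.
Total: 11 × 110 = 1210.

1210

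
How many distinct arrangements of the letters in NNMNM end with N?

6

With the last slot taken by N, it remains to arrange the other 4 letters (NMNM).
Those 4 letters have M appearing twice and N appearing twice, giving (4)!/(2!·2!) = 6.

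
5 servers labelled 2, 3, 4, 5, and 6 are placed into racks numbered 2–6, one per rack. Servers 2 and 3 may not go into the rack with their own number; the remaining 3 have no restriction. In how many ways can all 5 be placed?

Let Aᵢ (for i ∈ {2, 3}) be the placements that put server i in its forbidden rack. Any j of these fix j positions, leaving (5−j)! ways to fill the rest, and there are C(2,j) ways to pick which j.
By inclusion–exclusion, the number of valid placements is Σ_{j=0}^{2} (−1)^j C(2,j)·(5−j)!.
Computing: 120 − 48 + 6 = 78.

78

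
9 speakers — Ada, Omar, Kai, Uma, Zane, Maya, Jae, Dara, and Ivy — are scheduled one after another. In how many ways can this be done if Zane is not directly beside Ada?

Of the 9! = 362880 arrangements, those with Zane and Ada adjacent number 2 × 8! = 80640 (treat the pair as a block with 2 internal orders).
Complementary counting: 362880 − 80640 = 282240.

282240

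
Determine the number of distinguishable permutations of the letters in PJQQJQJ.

The 7 letters of PJQQJQJ have repeats: J appearing 3 times and Q appearing 3 times.
Dividing 7! = 5040 by 3!·3! = 36 for the repeated letters gives 140.

140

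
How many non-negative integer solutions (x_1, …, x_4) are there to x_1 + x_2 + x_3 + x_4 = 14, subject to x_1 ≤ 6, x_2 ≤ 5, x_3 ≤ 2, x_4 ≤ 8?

Without the upper bounds there are C(17,3) = 680 ways to split 14 among 4 variables.
Subtract solutions that violate a single cap (substitute x_i' = x_i − (cap_i+1)): x_1 ≥ 7 gives C(10,3) = 120; x_2 ≥ 6 gives C(11,3) = 165; x_3 ≥ 3 gives C(14,3) = 364; x_4 ≥ 9 gives C(8,3) = 56. Together 705.
Add back pairs where two caps are both exceeded: 4 + 35 + 0 + 56 + 0 + 10 = 105.
By inclusion–exclusion the count is 680 − 705 + 105 = 80.

80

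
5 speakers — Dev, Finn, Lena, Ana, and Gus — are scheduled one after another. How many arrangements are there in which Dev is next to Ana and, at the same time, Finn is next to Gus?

24

Treat {Dev,Ana} as one block (2 orders) and {Finn,Gus} as another (2 orders).
That leaves 3 units to arrange: 2 × 2 × 3! = 4 × 6 = 24.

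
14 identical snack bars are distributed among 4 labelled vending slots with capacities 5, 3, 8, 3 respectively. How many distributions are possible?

Ignoring the caps, the number of non-negative solutions to x_1+…+x_4 = 14 is C(17,3) = 680.
Subtract solutions that violate a single cap (substitute x_i' = x_i − (cap_i+1)): x_1 ≥ 6 gives C(11,3) = 165; x_2 ≥ 4 gives C(13,3) = 286; x_3 ≥ 9 gives C(8,3) = 56; x_4 ≥ 4 gives C(13,3) = 286. Together 793.
Add back pairs where two caps are both exceeded: 35 + 0 + 35 + 4 + 84 + 4 = 162.
Subtract triples: 0 + 1 + 0 + 0 = 1.
By inclusion–exclusion the count is 680 − 793 + 162 − 1 = 48.

48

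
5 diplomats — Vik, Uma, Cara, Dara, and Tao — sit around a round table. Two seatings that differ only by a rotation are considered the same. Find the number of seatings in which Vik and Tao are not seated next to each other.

Without the restriction there are (4)! = 24 seatings.
Those with Vik next to Tao: fuse the pair into one unit and seat 4 units around a circle — 2·(3)! = 12.
Subtracting, 24 − 12 = 12.

12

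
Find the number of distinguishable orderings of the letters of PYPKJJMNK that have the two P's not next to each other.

There are 9!/(2!·2!·2!) = 45360 arrangements of PYPKJJMNK in total.
If the two P's are adjacent, glue them into one block, leaving 8 items to arrange: (8)!/(2!·2!) = 10080 ways.
Subtracting, 45360 − 10080 = 35280 arrangements keep the P's apart.

35280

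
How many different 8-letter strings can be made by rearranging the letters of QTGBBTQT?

The 8 letters of QTGBBTQT have repeats: B appearing twice, Q appearing twice, and T appearing 3 times.
So there are 8! / (3!·2!·2!) = 1680 distinguishable arrangements.

1680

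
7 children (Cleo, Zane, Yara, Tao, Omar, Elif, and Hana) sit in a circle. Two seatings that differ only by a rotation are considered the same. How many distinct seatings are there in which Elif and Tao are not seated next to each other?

All circular seatings of 7 people number (6)! = 720.
Seatings with Elif beside Tao: treat them as a block with 2 internal orders, giving 2 × (5)! = 240.
Subtracting, 720 − 240 = 480.

480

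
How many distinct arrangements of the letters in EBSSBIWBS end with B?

Fix B in the last position and arrange the remaining 8 letters.
Those 8 letters have B appearing twice and S appearing 3 times, giving (8)!/(3!·2!) = 3360.

3360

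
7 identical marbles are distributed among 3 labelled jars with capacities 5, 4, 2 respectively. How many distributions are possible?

Ignoring the caps, the number of non-negative solutions to x_1+…+x_3 = 7 is C(9,2) = 36.
Subtract solutions that violate a single cap (substitute x_i' = x_i − (cap_i+1)): x_1 ≥ 6 gives C(3,2) = 3; x_2 ≥ 5 gives C(4,2) = 6; x_3 ≥ 3 gives C(6,2) = 15. Together 24.
No two caps can be exceeded simultaneously, so the pair terms are all 0.
By inclusion–exclusion the count is 36 − 24 + 0 = 12.

12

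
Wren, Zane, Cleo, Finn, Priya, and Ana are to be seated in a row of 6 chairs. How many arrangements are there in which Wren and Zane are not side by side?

480

There are 6! = 720 arrangements in all. If Wren and Zane are adjacent, merging them into one block gives 2·(5)! = 240 arrangements.
Complementary counting: 720 − 240 = 480.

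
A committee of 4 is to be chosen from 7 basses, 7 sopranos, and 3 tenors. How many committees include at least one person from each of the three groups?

With no constraint there are C(17,4) = 2380 possible selections.
Subtract selections that omit an entire group: no basses → C(10,4) = 210; no sopranos → C(10,4) = 210; no tenors → C(14,4) = 1001.
Add back selections omitting two groups (i.e. drawn from a single group): C(7,4) + C(7,4) + C(3,4) = 70.
By inclusion–exclusion: 2380 − 1421 + 70 = 1029.

1029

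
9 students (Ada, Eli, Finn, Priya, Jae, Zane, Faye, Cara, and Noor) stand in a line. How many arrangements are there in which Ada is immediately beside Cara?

80640

Place the 7 others and the Ada-Cara pair as 8 objects in a line; the pair has 2 internal arrangements.
That gives 2 × 8! = 2 × 40320 = 80640.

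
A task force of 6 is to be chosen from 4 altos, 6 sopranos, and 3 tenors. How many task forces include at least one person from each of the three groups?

1416

With no constraint there are C(13,6) = 1716 possible selections.
Subtract selections that omit an entire group: no altos → C(9,6) = 84; no sopranos → C(7,6) = 7; no tenors → C(10,6) = 210.
Add back selections omitting two groups (i.e. drawn from a single group): C(4,6) + C(6,6) + C(3,6) = 1.
By inclusion–exclusion: 1716 − 301 + 1 = 1416.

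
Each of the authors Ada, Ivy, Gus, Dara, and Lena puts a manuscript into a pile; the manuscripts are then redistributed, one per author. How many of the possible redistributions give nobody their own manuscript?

44

Let Aᵢ be the assignments in which author i gets their own manuscript. We want the size of the complement of A₁∪…∪A_5.
By inclusion–exclusion this is Σ_{j=0}^{5} (−1)^j C(5,j)·(5−j)!.
Computing: 120 − 120 + 60 − 20 + 5 − 1 = 44.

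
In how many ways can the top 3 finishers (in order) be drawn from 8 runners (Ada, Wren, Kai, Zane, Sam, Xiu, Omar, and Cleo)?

336

This is an ordered selection of 3 from 8: P(8,3).
That gives 8 × 7 × 6 = 336.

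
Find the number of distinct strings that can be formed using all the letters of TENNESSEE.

3780

TENNESSEE has 9 letters with E appearing 4 times, N appearing twice, and S appearing twice.
The number of distinct arrangements is 9!/(4!·2!·2!) = 362880/96 = 3780.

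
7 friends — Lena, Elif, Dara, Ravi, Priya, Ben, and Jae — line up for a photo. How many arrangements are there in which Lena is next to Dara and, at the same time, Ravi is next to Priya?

Treat {Lena,Dara} as one block (2 orders) and {Ravi,Priya} as another (2 orders).
That leaves 5 units to arrange: 2 × 2 × 5! = 4 × 120 = 480.

480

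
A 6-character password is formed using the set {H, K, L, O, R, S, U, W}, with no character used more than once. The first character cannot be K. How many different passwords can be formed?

The first character has 8−1 = 7 choices (anything except K).
The remaining 5 characters are filled from the other 7 symbols without repetition: 7 × 6 × 5 × 4 × 3 = 2520.
Total: 7 × 2520 = 17640.

17640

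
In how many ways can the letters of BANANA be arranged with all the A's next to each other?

Treat the 3 copies of A as a single block. The multiset to arrange is then {AAA, B, N, N}, 4 items in all.
That gives (4)!/(2!) = 12 arrangements.

12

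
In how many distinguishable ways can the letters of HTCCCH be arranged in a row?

The 6 letters of HTCCCH have repeats: C appearing 3 times and H appearing twice.
Dividing 6! = 720 by 3!·2! = 12 for the repeated letters gives 60.

60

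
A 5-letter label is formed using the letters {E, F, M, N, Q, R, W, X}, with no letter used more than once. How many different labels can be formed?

6720

With no repetition, fill the 5 letters in order: 8 choices, then 7, down to 4.
That product is 8 × 7 × 6 × 5 × 4 = 6720.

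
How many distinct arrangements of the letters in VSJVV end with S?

4

With the last slot taken by S, it remains to arrange the other 4 letters (VJVV).
Those 4 letters have V appearing 3 times, giving (4)!/(3!) = 4.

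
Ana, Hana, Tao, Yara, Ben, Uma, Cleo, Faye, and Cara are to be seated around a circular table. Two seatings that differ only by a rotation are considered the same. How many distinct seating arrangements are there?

Fix one person's seat to break rotational symmetry; the remaining 8 people can be arranged in (8)! = 40320 ways.

40320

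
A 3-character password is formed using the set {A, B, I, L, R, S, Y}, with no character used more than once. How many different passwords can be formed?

210

With no repetition, fill the 3 characters in order: 7 choices, then 6, down to 5.
7 × 6 × 5 = 210.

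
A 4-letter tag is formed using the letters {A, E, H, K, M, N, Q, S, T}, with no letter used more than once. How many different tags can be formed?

With no repetition, fill the 4 letters in order: 9 choices, then 8, down to 6.
That product is 9 × 8 × 7 × 6 = 3024.

3024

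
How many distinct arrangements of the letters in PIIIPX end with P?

20

Fix P in the last position and arrange the remaining 5 letters.
Those 5 letters have I appearing 3 times, giving (5)!/(3!) = 20.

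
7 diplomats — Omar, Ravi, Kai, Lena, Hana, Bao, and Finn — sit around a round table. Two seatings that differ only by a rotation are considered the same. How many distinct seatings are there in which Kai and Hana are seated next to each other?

240

Glue Kai and Hana into a block (2 internal orders). Seating 6 units around a circle gives (5)! arrangements.
So 2 × (5)! = 2 × 120 = 240.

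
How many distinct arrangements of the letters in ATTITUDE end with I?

Fix I in the last position and arrange the remaining 7 letters.
Those 7 letters have T appearing 3 times, giving (7)!/(3!) = 840.

840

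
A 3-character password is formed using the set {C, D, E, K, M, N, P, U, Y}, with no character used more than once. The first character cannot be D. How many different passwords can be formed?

448

The first character has 9−1 = 8 choices (anything except D).
The remaining 2 characters are filled from the other 8 symbols without repetition: 8 × 7 = 56.
Total: 8 × 56 = 448.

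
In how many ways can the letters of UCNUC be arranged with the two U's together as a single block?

12

Treat the 2 copies of U as a single block. The multiset to arrange is then {UU, C, C, N}, 4 items in all.
That gives (4)!/(2!) = 12 arrangements.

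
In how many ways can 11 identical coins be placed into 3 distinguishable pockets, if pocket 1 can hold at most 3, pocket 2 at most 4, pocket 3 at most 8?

14

By stars and bars, unrestricted non-negative solutions to x_1+…+x_3 = 11 number C(11+2,2) = 78.
Subtract solutions that violate a single cap (substitute x_i' = x_i − (cap_i+1)): x_1 ≥ 4 gives C(9,2) = 36; x_2 ≥ 5 gives C(8,2) = 28; x_3 ≥ 9 gives C(4,2) = 6. Together 70.
Add back pairs where two caps are both exceeded: 6 + 0 + 0 = 6.
By inclusion–exclusion the count is 78 − 70 + 6 = 14.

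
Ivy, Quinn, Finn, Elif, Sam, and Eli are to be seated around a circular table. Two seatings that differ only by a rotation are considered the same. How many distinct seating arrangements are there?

Fix one person's seat to break rotational symmetry; the remaining 5 people can be arranged in (5)! = 120 ways.

120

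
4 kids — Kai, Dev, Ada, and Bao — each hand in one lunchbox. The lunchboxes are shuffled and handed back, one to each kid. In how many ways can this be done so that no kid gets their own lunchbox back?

Count assignments avoiding every fixed point. For any j of the 4 kids fixed to their own lunchbox, the other 4−j can be arranged in (4−j)! ways.
By inclusion–exclusion this is Σ_{j=0}^{4} (−1)^j C(4,j)·(4−j)!.
Computing: 24 − 24 + 12 − 4 + 1 = 9.

9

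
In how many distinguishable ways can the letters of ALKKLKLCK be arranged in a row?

2520

The 9 letters of ALKKLKLCK have repeats: K appearing 4 times and L appearing 3 times.
So there are 9! / (4!·3!) = 2520 distinguishable arrangements.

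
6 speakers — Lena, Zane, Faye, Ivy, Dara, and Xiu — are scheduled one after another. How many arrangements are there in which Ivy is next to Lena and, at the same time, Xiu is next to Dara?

96

Treat {Ivy,Lena} as one block (2 orders) and {Xiu,Dara} as another (2 orders).
That leaves 4 units to arrange: 2 × 2 × 4! = 4 × 24 = 96.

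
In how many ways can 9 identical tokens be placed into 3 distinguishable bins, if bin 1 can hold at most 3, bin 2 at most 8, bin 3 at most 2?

11

Without the upper bounds there are C(11,2) = 55 ways to split 9 among 3 bins.
Subtract solutions that violate a single cap (substitute x_i' = x_i − (cap_i+1)): x_1 ≥ 4 gives C(7,2) = 21; x_2 ≥ 9 gives C(2,2) = 1; x_3 ≥ 3 gives C(8,2) = 28. Together 50.
Add back pairs where two caps are both exceeded: 0 + 6 + 0 = 6.
By inclusion–exclusion the count is 55 − 50 + 6 = 11.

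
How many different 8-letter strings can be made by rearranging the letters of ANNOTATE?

ANNOTATE has 8 letters with A appearing twice, N appearing twice, and T appearing twice.
So there are 8! / (2!·2!·2!) = 5040 distinguishable arrangements.

5040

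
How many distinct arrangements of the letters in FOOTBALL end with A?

1260

With the last slot taken by A, it remains to arrange the other 7 letters (FOOTBLL).
Those 7 letters have L appearing twice and O appearing twice, giving (7)!/(2!·2!) = 1260.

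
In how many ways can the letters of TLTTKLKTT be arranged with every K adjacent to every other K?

168

Treat the 2 copies of K as a single block. The multiset to arrange is then {KK, L, L, T, T, T, T, T}, 8 items in all.
That gives (8)!/(5!·2!) = 168 arrangements.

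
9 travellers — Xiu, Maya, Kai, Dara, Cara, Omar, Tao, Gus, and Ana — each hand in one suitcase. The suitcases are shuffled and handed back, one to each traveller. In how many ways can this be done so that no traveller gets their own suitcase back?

133496

This is the derangement count D_9: permutations of 9 items with no fixed point.
By inclusion–exclusion this is Σ_{j=0}^{9} (−1)^j C(9,j)·(9−j)!.
Computing: 362880 − 362880 + 181440 − 60480 + 15120 − 3024 + 504 − 72 + 9 − 1 = 133496.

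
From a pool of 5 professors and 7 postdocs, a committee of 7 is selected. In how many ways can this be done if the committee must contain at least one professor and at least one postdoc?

791

Total 7-person selections from all 12: C(12,7) = 792.
Subtract selections that omit an entire group: no professors → C(7,7) = 1; no postdocs → C(5,7) = 0.
Both groups omitted at once is impossible, so 792 − 1 = 791.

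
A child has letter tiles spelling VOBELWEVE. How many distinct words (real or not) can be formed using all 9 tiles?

30240

VOBELWEVE has 9 letters with E appearing 3 times and V appearing twice.
So there are 9! / (3!·2!) = 30240 distinguishable arrangements.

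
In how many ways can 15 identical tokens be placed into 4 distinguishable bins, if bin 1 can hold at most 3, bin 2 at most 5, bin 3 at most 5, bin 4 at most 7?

By stars and bars, unrestricted non-negative solutions to x_1+…+x_4 = 15 number C(15+3,3) = 816.
Subtract solutions that violate a single cap (substitute x_i' = x_i − (cap_i+1)): x_1 ≥ 4 gives C(14,3) = 364; x_2 ≥ 6 gives C(12,3) = 220; x_3 ≥ 6 gives C(12,3) = 220; x_4 ≥ 8 gives C(10,3) = 120. Together 924.
Add back pairs where two caps are both exceeded: 56 + 56 + 20 + 20 + 4 + 4 = 160.
By inclusion–exclusion the count is 816 − 924 + 160 = 52.

52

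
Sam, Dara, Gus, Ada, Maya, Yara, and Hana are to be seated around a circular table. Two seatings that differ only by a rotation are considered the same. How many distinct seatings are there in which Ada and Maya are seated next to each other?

240

Glue Ada and Maya into a block (2 internal orders). Seating 6 units around a circle gives (5)! arrangements.
So 2 × (5)! = 2 × 120 = 240.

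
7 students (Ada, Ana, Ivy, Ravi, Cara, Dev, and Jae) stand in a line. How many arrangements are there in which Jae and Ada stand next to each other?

Glue Jae and Ada into one block (2 internal orders), leaving 6 units to arrange in a row.
That gives 2 × 6! = 2 × 720 = 1440.

1440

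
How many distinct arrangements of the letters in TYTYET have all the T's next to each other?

12

Treat the 3 copies of T as a single block. The multiset to arrange is then {TTT, E, Y, Y}, 4 items in all.
That gives (4)!/(2!) = 12 arrangements.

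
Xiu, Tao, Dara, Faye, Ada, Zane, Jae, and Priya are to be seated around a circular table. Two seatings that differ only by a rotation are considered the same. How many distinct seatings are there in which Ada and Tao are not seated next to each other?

3600

All circular seatings of 8 people number (7)! = 5040.
Seatings with Ada beside Tao: treat them as a block with 2 internal orders, giving 2 × (6)! = 1440.
Subtracting, 5040 − 1440 = 3600.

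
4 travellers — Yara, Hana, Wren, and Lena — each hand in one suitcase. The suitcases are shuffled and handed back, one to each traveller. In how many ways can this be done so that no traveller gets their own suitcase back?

9

This is the derangement count D_4: permutations of 4 items with no fixed point.
By inclusion–exclusion this is Σ_{j=0}^{4} (−1)^j C(4,j)·(4−j)!.
Computing: 24 − 24 + 12 − 4 + 1 = 9.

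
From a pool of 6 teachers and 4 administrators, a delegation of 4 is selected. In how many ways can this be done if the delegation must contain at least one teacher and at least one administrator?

Unrestricted: C(10,4) = 210 ways to pick any 4 of the 10.
Subtract selections that omit an entire group: no teachers → C(4,4) = 1; no administrators → C(6,4) = 15.
Both groups omitted at once is impossible, so 210 − 16 = 194.

194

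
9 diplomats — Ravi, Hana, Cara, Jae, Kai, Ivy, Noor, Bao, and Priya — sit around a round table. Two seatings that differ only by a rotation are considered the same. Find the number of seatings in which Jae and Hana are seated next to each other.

Glue Jae and Hana into a block (2 internal orders). Seating 8 units around a circle gives (7)! arrangements.
So 2 × (7)! = 2 × 5040 = 10080.

10080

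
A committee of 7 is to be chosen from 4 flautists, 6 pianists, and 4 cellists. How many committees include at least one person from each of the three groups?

With no constraint there are C(14,7) = 3432 possible selections.
Selections missing a whole group: no flautists → C(10,7) = 120; no pianists → C(8,7) = 8; no cellists → C(10,7) = 120.
Add back selections omitting two groups (i.e. drawn from a single group): C(4,7) + C(6,7) + C(4,7) = 0.
By inclusion–exclusion: 3432 − 248 + 0 = 3184.

3184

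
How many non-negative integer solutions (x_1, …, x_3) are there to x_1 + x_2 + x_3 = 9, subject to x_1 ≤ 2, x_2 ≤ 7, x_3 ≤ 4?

By stars and bars, unrestricted non-negative solutions to x_1+…+x_3 = 9 number C(9+2,2) = 55.
Subtract solutions that violate a single cap (substitute x_i' = x_i − (cap_i+1)): x_1 ≥ 3 gives C(8,2) = 28; x_2 ≥ 8 gives C(3,2) = 3; x_3 ≥ 5 gives C(6,2) = 15. Together 46.
Add back pairs where two caps are both exceeded: 0 + 3 + 0 = 3.
By inclusion–exclusion the count is 55 − 46 + 3 = 12.

12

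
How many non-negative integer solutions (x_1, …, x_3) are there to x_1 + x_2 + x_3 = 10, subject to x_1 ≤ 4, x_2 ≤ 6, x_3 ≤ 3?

10

Without the upper bounds there are C(12,2) = 66 ways to split 10 among 3 variables.
Subtract solutions that violate a single cap (substitute x_i' = x_i − (cap_i+1)): x_1 ≥ 5 gives C(7,2) = 21; x_2 ≥ 7 gives C(5,2) = 10; x_3 ≥ 4 gives C(8,2) = 28. Together 59.
Add back pairs where two caps are both exceeded: 0 + 3 + 0 = 3.
By inclusion–exclusion the count is 66 − 59 + 3 = 10.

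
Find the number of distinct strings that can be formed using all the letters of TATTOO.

60

TATTOO has 6 letters with O appearing twice and T appearing 3 times.
Dividing 6! = 720 by 3!·2! = 12 for the repeated letters gives 60.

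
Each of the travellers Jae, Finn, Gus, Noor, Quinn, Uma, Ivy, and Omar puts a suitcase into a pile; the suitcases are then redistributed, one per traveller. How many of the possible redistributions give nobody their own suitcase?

This is the derangement count D_8: permutations of 8 items with no fixed point.
By inclusion–exclusion this is Σ_{j=0}^{8} (−1)^j C(8,j)·(8−j)!.
Computing: 40320 − 40320 + 20160 − 6720 + 1680 − 336 + 56 − 8 + 1 = 14833.

14833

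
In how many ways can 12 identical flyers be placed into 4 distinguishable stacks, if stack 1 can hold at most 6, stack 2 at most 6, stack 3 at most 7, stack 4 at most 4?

Without the upper bounds there are C(15,3) = 455 ways to split 12 among 4 stacks.
Subtract solutions that violate a single cap (substitute x_i' = x_i − (cap_i+1)): x_1 ≥ 7 gives C(8,3) = 56; x_2 ≥ 7 gives C(8,3) = 56; x_3 ≥ 8 gives C(7,3) = 35; x_4 ≥ 5 gives C(10,3) = 120. Together 267.
Add back pairs where two caps are both exceeded: 0 + 0 + 1 + 0 + 1 + 0 = 2.
By inclusion–exclusion the count is 455 − 267 + 2 = 190.

190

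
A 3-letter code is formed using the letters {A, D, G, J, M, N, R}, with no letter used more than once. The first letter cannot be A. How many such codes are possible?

The first letter has 7−1 = 6 choices (anything except A).
The remaining 2 letters are filled from the other 6 symbols without repetition: 6 × 5 = 30.
Total: 6 × 30 = 180.

180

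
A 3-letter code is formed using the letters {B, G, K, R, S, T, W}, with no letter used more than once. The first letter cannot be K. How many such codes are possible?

The first letter has 7−1 = 6 choices (anything except K).
The remaining 2 letters are filled from the other 6 symbols without repetition: 6 × 5 = 30.
Total: 6 × 30 = 180.

180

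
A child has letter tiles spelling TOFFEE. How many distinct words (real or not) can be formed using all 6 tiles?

Letter multiplicities in TOFFEE: E×2, F×2, O×1, T×1.
The number of distinct arrangements is 6!/(2!·2!) = 720/4 = 180.

180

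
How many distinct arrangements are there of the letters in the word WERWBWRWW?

The 9 letters of WERWBWRWW have repeats: R appearing twice and W appearing 5 times.
The number of distinct arrangements is 9!/(5!·2!) = 362880/240 = 1512.

1512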